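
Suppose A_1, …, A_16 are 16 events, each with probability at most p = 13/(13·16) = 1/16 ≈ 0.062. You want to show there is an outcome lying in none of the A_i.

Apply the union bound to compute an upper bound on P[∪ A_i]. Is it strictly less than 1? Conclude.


Union bound: P[∪_{i=1}^{16} A_i] ≤ Σ_i P[A_i] ≤ 16·p = 16·(1/16) = 1.
Numerically: 1 ≈ 1.000.
Is 1 < 1? NO.
Since the bound 1 is ≥ 1, the union bound is uninformative here; it does NOT by itself certify existence.

16·p = 1 ≈ 1.000; existence NOT certified by the union bound.


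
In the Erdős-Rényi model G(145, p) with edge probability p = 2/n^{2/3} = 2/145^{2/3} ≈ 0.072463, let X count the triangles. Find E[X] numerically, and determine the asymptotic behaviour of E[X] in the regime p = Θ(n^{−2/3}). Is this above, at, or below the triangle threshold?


Number of potential triangles: C(145, 3) = 497640.
Each occurs with probability p³ ≈ (0.072463)³ ≈ 3.8049941e-04.
By linearity: E[X] = C(145, 3)·p³ ≈ 497640 · 3.8049941e-04 ≈ 189.35172.
Since α = 2/3 < 1, p = c/n^{2/3} ≫ 1/n is above the triangle threshold p ~ 1/n. Asymptotically E[X] ~ (c³/6)·n^{3(1−α)} = (2³/6)·n^{1} → ∞; triangles are abundant w.h.p.

E[X] ≈ 189.35172; in regime p = Θ(1/n^{2/3}) E[X] diverges (above the triangle threshold p ~ 1/n).


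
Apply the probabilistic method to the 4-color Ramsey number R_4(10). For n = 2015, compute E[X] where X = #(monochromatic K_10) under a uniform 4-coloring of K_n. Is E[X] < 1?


E[X] = C(2015, 10) · 4^{1 − 45} = 297353674437325491072340253 · 4^{−44} = 297353674437325491072340253/309485009821345068724781056.
As a reduced fraction: E[X] = 297353674437325491072340253/309485009821345068724781056 ≈ 0.961.
Is E[X] < 1? YES.
Since E[X] < 1, there exists a 4-coloring of K_{2015} with no monochromatic K_10; hence R_4(10) > 2015.

E[X] = 297353674437325491072340253/309485009821345068724781056 ≈ 0.961; E[X] < 1, so R_4(10) > 2015.


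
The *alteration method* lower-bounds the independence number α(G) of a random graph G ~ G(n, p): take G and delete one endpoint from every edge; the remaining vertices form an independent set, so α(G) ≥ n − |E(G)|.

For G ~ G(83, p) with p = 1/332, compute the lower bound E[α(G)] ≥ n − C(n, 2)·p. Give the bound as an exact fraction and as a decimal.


E[|E(G)|] = C(83, 2)·p = 3403 · (1/332) = 41/4.
E[α(G)] ≥ n − E[|E(G)|] = 83 − 41/4 = 291/4.
Numerically: ≈ 72.750000.
(This is only a lower bound; the true E[α(G)] may be larger.)

E[α(G)] ≥ 291/4 ≈ 72.750000.


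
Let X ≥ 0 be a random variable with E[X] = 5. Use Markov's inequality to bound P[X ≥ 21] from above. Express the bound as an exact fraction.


μ = E[X] = 5, a = 21.
Markov: P[X ≥ 21] ≤ μ/a = (5)/21 = 5/21.
Numerically: ≈ 0.2381.
(Since a = 21 > μ = 5.0000, the bound 5/21 is < 1 and informative.)

P[X ≥ 21] ≤ 5/21 ≈ 0.2381.


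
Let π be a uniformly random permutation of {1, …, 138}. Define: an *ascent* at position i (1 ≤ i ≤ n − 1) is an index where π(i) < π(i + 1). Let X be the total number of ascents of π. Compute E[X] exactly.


Write X = Σ X_I over i = 1, …, 137, with X_I the indicator of one ascent.
There are 137 indicators.
For each fixed i, the pair (π(i), π(i+1)) is a uniformly random ordered pair of distinct values from {1, …, 138}; by symmetry P[π(i) < π(i+1)] = 1/2.
By linearity: E[X] = 137 · (1/2) = (138 − 1) · (1/2) = 137/2 ≈ 68.50000.

E[X] = 137/2 = 68.50000.


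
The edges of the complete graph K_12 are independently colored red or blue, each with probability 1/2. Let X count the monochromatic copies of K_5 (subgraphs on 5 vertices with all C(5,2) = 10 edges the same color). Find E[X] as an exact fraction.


Let X = Σ_S X_S over the C(12, 5) = 792 subsets S of size 5, where X_S = 1 if the K_5 on S is monochromatic.
For a fixed S, the K_5 on S has C(5, 2) = 10 edges. P[all 10 edges red] = (1/2)^10, and likewise for blue, so P[monochromatic] = 2·(1/2)^10 = 2^{1 − 10} = 1/512.
By linearity: E[X] = C(12, 5) · 2^{1 − 10} = 792 · 1/512 = 99/64.
Numerically: E[X] ≈ 1.5469.

E[X] = C(12,5)·2^(1−C(5,2)) = 99/64 ≈ 1.5469.


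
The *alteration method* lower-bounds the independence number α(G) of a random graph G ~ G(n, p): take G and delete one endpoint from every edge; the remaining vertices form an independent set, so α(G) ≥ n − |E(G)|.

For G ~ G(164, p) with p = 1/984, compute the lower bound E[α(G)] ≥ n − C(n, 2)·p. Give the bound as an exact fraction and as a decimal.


E[|E(G)|] = C(164, 2)·p = 13366 · (1/984) = 163/12.
E[α(G)] ≥ n − E[|E(G)|] = 164 − 163/12 = 1805/12.
Numerically: ≈ 150.417.
(This is only a lower bound; the true E[α(G)] may be larger.)

E[α(G)] ≥ 1805/12 ≈ 150.417.


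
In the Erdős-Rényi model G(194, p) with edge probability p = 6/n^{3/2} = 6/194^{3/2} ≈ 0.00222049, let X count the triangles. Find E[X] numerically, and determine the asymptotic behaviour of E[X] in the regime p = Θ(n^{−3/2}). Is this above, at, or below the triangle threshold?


Number of potential triangles: C(194, 3) = 1198144.
Each occurs with probability p³ ≈ (0.00222049)³ ≈ 1.09482818e-08.
By linearity: E[X] = C(194, 3)·p³ ≈ 1198144 · 1.09482818e-08 ≈ 0.013118.
Since α = 3/2 > 1, p = c/n^{3/2} = o(1/n) is below the triangle threshold p ~ 1/n. Asymptotically E[X] ~ (c³/6)·n^{3(1−α)} = (6³/6)·n^{-1.5} → 0, so by Markov's inequality G has no triangles w.h.p.

E[X] ≈ 0.013118; in regime p = Θ(1/n^{3/2}) E[X] tends to 0 (below the triangle threshold p ~ 1/n).


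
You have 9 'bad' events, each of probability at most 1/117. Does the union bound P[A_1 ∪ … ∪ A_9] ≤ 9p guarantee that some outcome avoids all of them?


Union bound: P[∪_{i=1}^{9} A_i] ≤ Σ_i P[A_i] ≤ 9·p = 9·(1/117) = 1/13.
Numerically: 1/13 ≈ 0.077.
Is 1/13 < 1? YES.
Since P[∪ A_i] ≤ 1/13 < 1, the complement has P[∩ A_i^c] ≥ 1 − 1/13 = 12/13 > 0, so some outcome avoids every A_i.

9·p = 1/13 ≈ 0.077; existence CERTIFIED by the union bound.


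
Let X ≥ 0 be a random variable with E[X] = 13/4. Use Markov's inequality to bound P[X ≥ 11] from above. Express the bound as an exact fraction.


μ = E[X] = 13/4, a = 11.
Markov: P[X ≥ 11] ≤ μ/a = (13/4)/11 = 13/44.
Numerically: ≈ 0.295.
(Since a = 11 > μ = 3.250, the bound 13/44 is < 1 and informative.)

P[X ≥ 11] ≤ 13/44 ≈ 0.295.


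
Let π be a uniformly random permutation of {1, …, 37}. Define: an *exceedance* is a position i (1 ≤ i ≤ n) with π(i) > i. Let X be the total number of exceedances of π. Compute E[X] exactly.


Write X = Σ_{i=1}^{37} X_i, where X_i = 1_{π(i) > i}.
For each fixed i, π(i) is uniform over {1, …, 37} (marginal of a uniform permutation), so P[π(i) > i] = (n − i)/n. Summing: Σ_{i=1}^{37} (n − i)/n = (0 + 1 + … + 36)/37 = 37(37 − 1)/(2·37) = (37 − 1)/2.
Hence E[X] = Σ_{i=1}^{37} (37 − i)/37 = 18 ≈ 18.000.

E[X] = 18 = 18.000.


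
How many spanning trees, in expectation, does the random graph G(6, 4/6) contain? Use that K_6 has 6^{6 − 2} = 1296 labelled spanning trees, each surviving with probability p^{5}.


K_6 has 6^{6 − 2} = 1296 labelled spanning trees.
For each such spanning tree H, let X_H = 1 if all 5 edges of H are present in G. Then P[X_H = 1] = p^{5} = (2/3)^{5} = 32/243.
Summing the indicators: E[X] = Σ_H E[X_H] = 1296 · p^{5} = 1296 · 32/243 = 512/3.
Numerically: E[X] ≈ 170.67.

E[X] = 1296 · (2/3)^{5} = 512/3 ≈ 170.67.


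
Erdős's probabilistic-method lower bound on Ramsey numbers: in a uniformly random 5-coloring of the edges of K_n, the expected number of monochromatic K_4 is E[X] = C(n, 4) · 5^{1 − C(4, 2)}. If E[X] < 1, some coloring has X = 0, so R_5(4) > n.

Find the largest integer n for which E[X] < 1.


We need C(n, 4) · 5^{1 − 6} < 1, i.e. C(n, 4) < 5^{6 − 1} = 3125.
Check values of n near the boundary:
  n = 13: C(13, 4) = 715; 715 < 3125? YES
  n = 14: C(14, 4) = 1001; 1001 < 3125? YES
  n = 15: C(15, 4) = 1365; 1365 < 3125? YES
  n = 16: C(16, 4) = 1820; 1820 < 3125? YES
  n = 17: C(17, 4) = 2380; 2380 < 3125? YES
  n = 18: C(18, 4) = 3060; 3060 < 3125? YES
  n = 19: C(19, 4) = 3876; 3876 < 3125? NO
The largest n with C(n, 4) < 3125 is n = 18 (where E[X] = 612/625 ≈ 0.979200). Hence R_5(4) > 18, i.e. R_5(4) ≥ 19.

Largest n = 18; hence R_5(4) > 18.


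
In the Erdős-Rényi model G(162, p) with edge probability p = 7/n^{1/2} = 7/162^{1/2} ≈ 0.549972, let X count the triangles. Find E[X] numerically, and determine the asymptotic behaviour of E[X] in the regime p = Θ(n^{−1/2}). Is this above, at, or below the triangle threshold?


Number of potential triangles: C(162, 3) = 695520.
Each occurs with probability p³ ≈ (0.549972)³ ≈ 1.66349538e-01.
By linearity: E[X] = C(162, 3)·p³ ≈ 695520 · 1.66349538e-01 ≈ 115699.430452.
Since α = 1/2 < 1, p = c/n^{1/2} ≫ 1/n is above the triangle threshold p ~ 1/n. Asymptotically E[X] ~ (c³/6)·n^{3(1−α)} = (7³/6)·n^{1.5} → ∞; triangles are abundant w.h.p.

E[X] ≈ 115699.430452; in regime p = Θ(1/n^{1/2}) E[X] diverges (above the triangle threshold p ~ 1/n).


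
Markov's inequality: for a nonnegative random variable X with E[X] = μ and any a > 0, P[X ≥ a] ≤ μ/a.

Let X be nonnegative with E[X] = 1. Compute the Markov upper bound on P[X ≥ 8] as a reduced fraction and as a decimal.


μ = E[X] = 1, a = 8.
Markov: P[X ≥ 8] ≤ μ/a = (1)/8 = 1/8.
Numerically: ≈ 0.12500.
(Since a = 8 > μ = 1.00000, the bound 1/8 is < 1 and informative.)

P[X ≥ 8] ≤ 1/8 ≈ 0.12500.


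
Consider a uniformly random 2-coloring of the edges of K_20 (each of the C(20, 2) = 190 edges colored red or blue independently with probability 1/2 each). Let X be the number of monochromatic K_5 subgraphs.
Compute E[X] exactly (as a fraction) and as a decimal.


Let X = Σ_S X_S over the C(20, 5) = 15504 subsets S of size 5, where X_S = 1 if the K_5 on S is monochromatic.
For a fixed S, the K_5 on S has C(5, 2) = 10 edges. P[all 10 edges red] = (1/2)^10, and likewise for blue, so P[monochromatic] = 2·(1/2)^10 = 2^{1 − 10} = 1/512.
Summing: E[X] = C(20, 5) · 2^{1 − 10} = 15504 · 1/512 = 969/32.
Numerically: E[X] ≈ 30.2812.

E[X] = C(20,5)·2^(1−C(5,2)) = 969/32 ≈ 30.2812.


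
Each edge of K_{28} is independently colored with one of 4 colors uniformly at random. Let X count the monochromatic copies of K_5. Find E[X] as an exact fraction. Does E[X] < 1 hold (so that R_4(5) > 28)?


E[X] = C(28, 5) · 4^{1 − 10} = 98280 · 4^{−9} = 98280/262144.
As a reduced fraction: E[X] = 12285/32768 ≈ 0.37491.
Is E[X] < 1? YES.
Since E[X] < 1, there exists a 4-coloring of K_{28} with no monochromatic K_5; hence R_4(5) > 28.

E[X] = 12285/32768 ≈ 0.37491; E[X] < 1, so R_4(5) > 28.


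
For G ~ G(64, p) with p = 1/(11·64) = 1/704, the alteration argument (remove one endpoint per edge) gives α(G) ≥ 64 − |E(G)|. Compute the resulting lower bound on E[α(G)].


E[|E(G)|] = C(64, 2)·p = 2016 · (1/704) = 63/22.
E[α(G)] ≥ n − E[|E(G)|] = 64 − 63/22 = 1345/22.
Numerically: ≈ 61.136364.
(This is only a lower bound; the true E[α(G)] may be larger.)

E[α(G)] ≥ 1345/22 ≈ 61.136364.


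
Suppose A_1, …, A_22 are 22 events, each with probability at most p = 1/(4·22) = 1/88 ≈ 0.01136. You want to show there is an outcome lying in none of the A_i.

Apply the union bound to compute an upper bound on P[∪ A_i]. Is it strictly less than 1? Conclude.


Union bound: P[∪_{i=1}^{22} A_i] ≤ Σ_i P[A_i] ≤ 22·p = 22·(1/88) = 1/4.
Numerically: 1/4 ≈ 0.25000.
Is 1/4 < 1? YES.
Since P[∪ A_i] ≤ 1/4 < 1, the complement has P[∩ A_i^c] ≥ 1 − 1/4 = 3/4 > 0, so some outcome avoids every A_i.

22·p = 1/4 ≈ 0.25000; existence CERTIFIED by the union bound.


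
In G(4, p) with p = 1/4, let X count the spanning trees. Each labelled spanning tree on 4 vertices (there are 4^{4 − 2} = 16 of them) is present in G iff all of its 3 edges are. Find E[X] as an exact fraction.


K_4 has 4^{4 − 2} = 16 labelled spanning trees.
For each such spanning tree H, let X_H = 1 if all 3 edges of H are present in G. Then P[X_H = 1] = p^{3} = (1/4)^{3} = 1/64.
Summing the indicators: E[X] = Σ_H E[X_H] = 16 · p^{3} = 16 · 1/64 = 1/4.
Numerically: E[X] ≈ 0.25.

E[X] = 16 · (1/4)^{3} = 1/4 ≈ 0.25.


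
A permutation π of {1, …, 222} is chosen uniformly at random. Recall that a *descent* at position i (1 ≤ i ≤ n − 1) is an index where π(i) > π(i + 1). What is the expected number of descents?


Write X = Σ X_I over i = 1, …, 221, with X_I the indicator of one descent.
There are 221 indicators.
For each fixed i, the pair (π(i), π(i+1)) is a uniformly random ordered pair of distinct values from {1, …, 222}; by symmetry P[π(i) > π(i+1)] = 1/2.
By linearity: E[X] = 221 · (1/2) = (222 − 1) · (1/2) = 221/2 ≈ 110.5000.

E[X] = 221/2 = 110.5000.


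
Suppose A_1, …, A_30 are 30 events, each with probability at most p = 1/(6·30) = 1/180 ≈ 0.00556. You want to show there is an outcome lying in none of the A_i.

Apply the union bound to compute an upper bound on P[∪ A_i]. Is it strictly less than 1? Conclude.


Union bound: P[∪_{i=1}^{30} A_i] ≤ Σ_i P[A_i] ≤ 30·p = 30·(1/180) = 1/6.
Numerically: 1/6 ≈ 0.16667.
Is 1/6 < 1? YES.
Since P[∪ A_i] ≤ 1/6 < 1, the complement has P[∩ A_i^c] ≥ 1 − 1/6 = 5/6 > 0, so some outcome avoids every A_i.

30·p = 1/6 ≈ 0.16667; existence CERTIFIED by the union bound.


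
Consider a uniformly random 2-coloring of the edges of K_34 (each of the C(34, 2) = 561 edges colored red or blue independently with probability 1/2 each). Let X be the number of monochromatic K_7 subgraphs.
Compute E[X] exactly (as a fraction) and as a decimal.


Let X = Σ_S X_S over the C(34, 7) = 5379616 subsets S of size 7, where X_S = 1 if the K_7 on S is monochromatic.
For a fixed S, the K_7 on S has C(7, 2) = 21 edges. P[all 21 edges red] = (1/2)^21, and likewise for blue, so P[monochromatic] = 2·(1/2)^21 = 2^{1 − 21} = 1/1048576.
By linearity: E[X] = C(34, 7) · 2^{1 − 21} = 5379616 · 1/1048576 = 168113/32768.
Numerically: E[X] ≈ 5.130.

E[X] = C(34,7)·2^(1−C(7,2)) = 168113/32768 ≈ 5.130.


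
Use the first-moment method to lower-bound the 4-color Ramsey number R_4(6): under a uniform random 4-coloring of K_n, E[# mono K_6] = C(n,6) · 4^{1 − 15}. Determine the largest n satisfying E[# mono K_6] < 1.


We need C(n, 6) · 4^{1 − 15} < 1, i.e. C(n, 6) < 4^{15 − 1} = 268435456.
Check values of n near the boundary:
  n = 73: C(73, 6) = 170230452; 170230452 < 268435456? YES
  n = 74: C(74, 6) = 185250786; 185250786 < 268435456? YES
  n = 75: C(75, 6) = 201359550; 201359550 < 268435456? YES
  n = 76: C(76, 6) = 218618940; 218618940 < 268435456? YES
  n = 77: C(77, 6) = 237093780; 237093780 < 268435456? YES
  n = 78: C(78, 6) = 256851595; 256851595 < 268435456? YES
  n = 79: C(79, 6) = 277962685; 277962685 < 268435456? NO
  n = 80: C(80, 6) = 300500200; 300500200 < 268435456? NO
The largest n with C(n, 6) < 268435456 is n = 78 (where E[X] = 256851595/268435456 ≈ 0.957). Hence R_4(6) > 78, i.e. R_4(6) ≥ 79.

Largest n = 78; hence R_4(6) > 78.


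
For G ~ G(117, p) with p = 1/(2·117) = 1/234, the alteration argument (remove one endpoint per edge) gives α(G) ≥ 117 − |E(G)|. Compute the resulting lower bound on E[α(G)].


E[|E(G)|] = C(117, 2)·p = 6786 · (1/234) = 29.
E[α(G)] ≥ n − E[|E(G)|] = 117 − 29 = 88.
Numerically: ≈ 88.000000.
(This is only a lower bound; the true E[α(G)] may be larger.)

E[α(G)] ≥ 88 ≈ 88.000000.


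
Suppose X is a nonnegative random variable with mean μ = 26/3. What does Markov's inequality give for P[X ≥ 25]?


μ = E[X] = 26/3, a = 25.
Markov: P[X ≥ 25] ≤ μ/a = (26/3)/25 = 26/75.
Numerically: ≈ 0.34667.
(Since a = 25 > μ = 8.66667, the bound 26/75 is < 1 and informative.)

P[X ≥ 25] ≤ 26/75 ≈ 0.34667.


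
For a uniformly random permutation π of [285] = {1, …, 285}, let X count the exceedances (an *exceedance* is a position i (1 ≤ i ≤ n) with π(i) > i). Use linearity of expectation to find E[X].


Write X = Σ_{i=1}^{285} X_i, where X_i = 1_{π(i) > i}.
For each fixed i, π(i) is uniform over {1, …, 285} (marginal of a uniform permutation), so P[π(i) > i] = (n − i)/n. Summing: Σ_{i=1}^{285} (n − i)/n = (0 + 1 + … + 284)/285 = 285(285 − 1)/(2·285) = (285 − 1)/2.
Hence E[X] = Σ_{i=1}^{285} (285 − i)/285 = 142 ≈ 142.00000.

E[X] = 142 = 142.00000.


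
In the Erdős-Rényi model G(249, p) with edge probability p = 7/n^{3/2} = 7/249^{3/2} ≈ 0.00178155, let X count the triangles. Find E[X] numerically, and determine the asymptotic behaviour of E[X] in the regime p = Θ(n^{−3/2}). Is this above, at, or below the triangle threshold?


Number of potential triangles: C(249, 3) = 2542124.
Each occurs with probability p³ ≈ (0.00178155)³ ≈ 5.65453710e-09.
By linearity: E[X] = C(249, 3)·p³ ≈ 2542124 · 5.65453710e-09 ≈ 0.014375.
Since α = 3/2 > 1, p = c/n^{3/2} = o(1/n) is below the triangle threshold p ~ 1/n. Asymptotically E[X] ~ (c³/6)·n^{3(1−α)} = (7³/6)·n^{-1.5} → 0, so by Markov's inequality G has no triangles w.h.p.

E[X] ≈ 0.014375; in regime p = Θ(1/n^{3/2}) E[X] tends to 0 (below the triangle threshold p ~ 1/n).


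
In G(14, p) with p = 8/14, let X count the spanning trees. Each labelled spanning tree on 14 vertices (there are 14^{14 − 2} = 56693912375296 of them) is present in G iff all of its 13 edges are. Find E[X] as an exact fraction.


K_14 has 14^{14 − 2} = 56693912375296 labelled spanning trees.
For each such spanning tree H, let X_H = 1 if all 13 edges of H are present in G. Then P[X_H = 1] = p^{13} = (4/7)^{13} = 67108864/96889010407.
By linearity of expectation: E[X] = Σ_H E[X_H] = 56693912375296 · p^{13} = 56693912375296 · 67108864/96889010407 = 274877906944/7.
Numerically: E[X] ≈ 3.93e+10.

E[X] = 56693912375296 · (4/7)^{13} = 274877906944/7 ≈ 3.93e+10.


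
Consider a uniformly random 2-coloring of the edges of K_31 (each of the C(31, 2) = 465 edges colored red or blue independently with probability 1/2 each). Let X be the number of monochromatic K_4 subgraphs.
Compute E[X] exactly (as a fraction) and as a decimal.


Let X = Σ_S X_S over the C(31, 4) = 31465 subsets S of size 4, where X_S = 1 if the K_4 on S is monochromatic.
For a fixed S, the K_4 on S has C(4, 2) = 6 edges. P[all 6 edges red] = (1/2)^6, and likewise for blue, so P[monochromatic] = 2·(1/2)^6 = 2^{1 − 6} = 1/32.
By linearity of expectation: E[X] = C(31, 4) · 2^{1 − 6} = 31465 · 1/32 = 31465/32.
Numerically: E[X] ≈ 983.2812.

E[X] = C(31,4)·2^(1−C(4,2)) = 31465/32 ≈ 983.2812.


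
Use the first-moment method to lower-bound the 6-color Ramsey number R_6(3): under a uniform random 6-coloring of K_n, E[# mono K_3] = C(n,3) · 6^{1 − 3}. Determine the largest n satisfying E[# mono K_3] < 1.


We need C(n, 3) · 6^{1 − 3} < 1, i.e. C(n, 3) < 6^{3 − 1} = 36.
Check values of n near the boundary:
  n = 5: C(5, 3) = 10; 10 < 36? YES
  n = 6: C(6, 3) = 20; 20 < 36? YES
  n = 7: C(7, 3) = 35; 35 < 36? YES
  n = 8: C(8, 3) = 56; 56 < 36? NO
  n = 9: C(9, 3) = 84; 84 < 36? NO
  n = 10: C(10, 3) = 120; 120 < 36? NO
The largest n with C(n, 3) < 36 is n = 7 (where E[X] = 35/36 ≈ 0.9722). Hence R_6(3) > 7, i.e. R_6(3) ≥ 8.

Largest n = 7; hence R_6(3) > 7.


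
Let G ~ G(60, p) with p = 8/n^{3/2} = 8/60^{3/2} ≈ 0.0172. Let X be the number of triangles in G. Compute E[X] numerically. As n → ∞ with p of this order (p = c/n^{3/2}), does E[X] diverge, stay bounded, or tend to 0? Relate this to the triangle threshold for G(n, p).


Number of potential triangles: C(60, 3) = 34220.
Each occurs with probability p³ ≈ (0.0172)³ ≈ 5.10022e-06.
By linearity: E[X] = C(60, 3)·p³ ≈ 34220 · 5.10022e-06 ≈ 0.175.
Since α = 3/2 > 1, p = c/n^{3/2} = o(1/n) is below the triangle threshold p ~ 1/n. Asymptotically E[X] ~ (c³/6)·n^{3(1−α)} = (8³/6)·n^{-1.5} → 0, so by Markov's inequality G has no triangles w.h.p.

E[X] ≈ 0.175; in regime p = Θ(1/n^{3/2}) E[X] tends to 0 (below the triangle threshold p ~ 1/n).


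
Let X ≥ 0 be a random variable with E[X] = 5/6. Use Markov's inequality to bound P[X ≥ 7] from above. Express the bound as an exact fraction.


μ = E[X] = 5/6, a = 7.
Markov: P[X ≥ 7] ≤ μ/a = (5/6)/7 = 5/42.
Numerically: ≈ 0.1190.
(Since a = 7 > μ = 0.8333, the bound 5/42 is < 1 and informative.)

P[X ≥ 7] ≤ 5/42 ≈ 0.1190.


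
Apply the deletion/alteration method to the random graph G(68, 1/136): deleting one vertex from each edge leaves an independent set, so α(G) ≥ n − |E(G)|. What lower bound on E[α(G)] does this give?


E[|E(G)|] = C(68, 2)·p = 2278 · (1/136) = 67/4.
E[α(G)] ≥ n − E[|E(G)|] = 68 − 67/4 = 205/4.
Numerically: ≈ 51.25000.
(This is only a lower bound; the true E[α(G)] may be larger.)

E[α(G)] ≥ 205/4 ≈ 51.25000.


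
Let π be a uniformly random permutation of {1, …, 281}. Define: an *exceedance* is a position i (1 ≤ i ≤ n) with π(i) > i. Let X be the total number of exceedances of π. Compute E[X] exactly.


Write X = Σ_{i=1}^{281} X_i, where X_i = 1_{π(i) > i}.
For each fixed i, π(i) is uniform over {1, …, 281} (marginal of a uniform permutation), so P[π(i) > i] = (n − i)/n. Summing: Σ_{i=1}^{281} (n − i)/n = (0 + 1 + … + 280)/281 = 281(281 − 1)/(2·281) = (281 − 1)/2.
Hence E[X] = Σ_{i=1}^{281} (281 − i)/281 = 140 ≈ 140.00000.

E[X] = 140 = 140.00000.


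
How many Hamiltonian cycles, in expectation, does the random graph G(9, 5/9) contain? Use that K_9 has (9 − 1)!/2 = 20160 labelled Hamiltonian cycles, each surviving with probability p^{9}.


K_9 has (9 − 1)!/2 = 20160 labelled Hamiltonian cycles.
For each such Hamiltonian cycle H, let X_H = 1 if all 9 edges of H are present in G. Then P[X_H = 1] = p^{9} = (5/9)^{9} = 1953125/387420489.
By linearity: E[X] = Σ_H E[X_H] = 20160 · p^{9} = 20160 · 1953125/387420489 = 4375000000/43046721.
Numerically: E[X] ≈ 101.634.

E[X] = 20160 · (5/9)^{9} = 4375000000/43046721 ≈ 101.634.


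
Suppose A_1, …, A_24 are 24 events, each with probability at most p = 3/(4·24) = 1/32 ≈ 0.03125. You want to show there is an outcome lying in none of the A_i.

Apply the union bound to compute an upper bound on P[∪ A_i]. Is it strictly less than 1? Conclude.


Union bound: P[∪_{i=1}^{24} A_i] ≤ Σ_i P[A_i] ≤ 24·p = 24·(1/32) = 3/4.
Numerically: 3/4 ≈ 0.75000.
Is 3/4 < 1? YES.
Since P[∪ A_i] ≤ 3/4 < 1, the complement has P[∩ A_i^c] ≥ 1 − 3/4 = 1/4 > 0, so some outcome avoids every A_i.

24·p = 3/4 ≈ 0.75000; existence CERTIFIED by the union bound.


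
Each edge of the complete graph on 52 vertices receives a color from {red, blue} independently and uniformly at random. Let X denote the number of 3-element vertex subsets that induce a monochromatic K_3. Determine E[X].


Let X = Σ_S X_S over the C(52, 3) = 22100 subsets S of size 3, where X_S = 1 if the K_3 on S is monochromatic.
For a fixed S, the K_3 on S has C(3, 2) = 3 edges. P[all 3 edges red] = (1/2)^3, and likewise for blue, so P[monochromatic] = 2·(1/2)^3 = 2^{1 − 3} = 1/4.
By linearity of expectation: E[X] = C(52, 3) · 2^{1 − 3} = 22100 · 1/4 = 5525.
Numerically: E[X] ≈ 5525.000.

E[X] = C(52,3)·2^(1−C(3,2)) = 5525 ≈ 5525.000.


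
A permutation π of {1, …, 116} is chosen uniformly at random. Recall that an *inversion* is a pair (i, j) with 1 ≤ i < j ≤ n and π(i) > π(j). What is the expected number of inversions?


Write X = Σ X_I over the C(116, 2) = 6670 pairs i < j, with X_I the indicator of one inversion.
There are 6670 indicators.
For each fixed pair i < j, the values π(i) and π(j) are two distinct elements of {1, …, 116} in uniformly random order; by symmetry P[π(i) > π(j)] = 1/2.
By linearity: E[X] = 6670 · (1/2) = C(116, 2) · (1/2) = 6670/2 = 3335 ≈ 3335.0000.

E[X] = 3335 = 3335.0000.


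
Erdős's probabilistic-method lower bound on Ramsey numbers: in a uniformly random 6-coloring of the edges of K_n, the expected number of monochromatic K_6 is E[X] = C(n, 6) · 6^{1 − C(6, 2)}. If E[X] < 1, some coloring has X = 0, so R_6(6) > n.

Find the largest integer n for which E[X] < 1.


We need C(n, 6) · 6^{1 − 15} < 1, i.e. C(n, 6) < 6^{15 − 1} = 78364164096.
Check values of n near the boundary:
  n = 194: C(194, 6) = 68482017072; 68482017072 < 78364164096? YES
  n = 195: C(195, 6) = 70656049360; 70656049360 < 78364164096? YES
  n = 196: C(196, 6) = 72887293024; 72887293024 < 78364164096? YES
  n = 197: C(197, 6) = 75176946208; 75176946208 < 78364164096? YES
  n = 198: C(198, 6) = 77526225777; 77526225777 < 78364164096? YES
  n = 199: C(199, 6) = 79936367511; 79936367511 < 78364164096? NO
  n = 200: C(200, 6) = 82408626300; 82408626300 < 78364164096? NO
  n = 201: C(201, 6) = 84944276340; 84944276340 < 78364164096? NO
The largest n with C(n, 6) < 78364164096 is n = 198 (where E[X] = 25842075259/26121388032 ≈ 0.989). Hence R_6(6) > 198, i.e. R_6(6) ≥ 199.

Largest n = 198; hence R_6(6) > 198.


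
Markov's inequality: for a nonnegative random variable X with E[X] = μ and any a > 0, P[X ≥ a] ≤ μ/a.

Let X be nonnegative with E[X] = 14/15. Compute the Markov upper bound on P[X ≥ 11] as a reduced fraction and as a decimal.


μ = E[X] = 14/15, a = 11.
Markov: P[X ≥ 11] ≤ μ/a = (14/15)/11 = 14/165.
Numerically: ≈ 0.08485.
(Since a = 11 > μ = 0.93333, the bound 14/165 is < 1 and informative.)

P[X ≥ 11] ≤ 14/165 ≈ 0.08485.


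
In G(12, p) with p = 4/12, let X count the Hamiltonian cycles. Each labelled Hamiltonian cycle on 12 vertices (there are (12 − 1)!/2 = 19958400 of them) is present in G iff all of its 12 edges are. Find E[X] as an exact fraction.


K_12 has (12 − 1)!/2 = 19958400 labelled Hamiltonian cycles.
For each such Hamiltonian cycle H, let X_H = 1 if all 12 edges of H are present in G. Then P[X_H = 1] = p^{12} = (1/3)^{12} = 1/531441.
By linearity: E[X] = Σ_H E[X_H] = 19958400 · p^{12} = 19958400 · 1/531441 = 246400/6561.
Numerically: E[X] ≈ 37.6.

E[X] = 19958400 · (1/3)^{12} = 246400/6561 ≈ 37.6.


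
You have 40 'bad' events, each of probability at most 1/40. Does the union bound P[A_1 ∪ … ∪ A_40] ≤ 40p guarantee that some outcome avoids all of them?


Union bound: P[∪_{i=1}^{40} A_i] ≤ Σ_i P[A_i] ≤ 40·p = 40·(1/40) = 1.
Numerically: 1 ≈ 1.00000.
Is 1 < 1? NO.
Since the bound 1 is ≥ 1, the union bound is uninformative here; it does NOT by itself certify existence.

40·p = 1 ≈ 1.00000; existence NOT certified by the union bound.


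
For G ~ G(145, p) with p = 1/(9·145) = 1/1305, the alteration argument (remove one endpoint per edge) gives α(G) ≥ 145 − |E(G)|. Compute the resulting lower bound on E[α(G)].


E[|E(G)|] = C(145, 2)·p = 10440 · (1/1305) = 8.
E[α(G)] ≥ n − E[|E(G)|] = 145 − 8 = 137.
Numerically: ≈ 137.000000.
(This is only a lower bound; the true E[α(G)] may be larger.)

E[α(G)] ≥ 137 ≈ 137.000000.


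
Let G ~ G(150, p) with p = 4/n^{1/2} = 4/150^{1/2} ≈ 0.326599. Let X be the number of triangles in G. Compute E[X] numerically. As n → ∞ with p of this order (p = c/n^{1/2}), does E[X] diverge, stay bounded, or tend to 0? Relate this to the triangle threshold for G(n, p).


Number of potential triangles: C(150, 3) = 551300.
Each occurs with probability p³ ≈ (0.326599)³ ≈ 3.48371875e-02.
By linearity: E[X] = C(150, 3)·p³ ≈ 551300 · 3.48371875e-02 ≈ 19205.741443.
Since α = 1/2 < 1, p = c/n^{1/2} ≫ 1/n is above the triangle threshold p ~ 1/n. Asymptotically E[X] ~ (c³/6)·n^{3(1−α)} = (4³/6)·n^{1.5} → ∞; triangles are abundant w.h.p.

E[X] ≈ 19205.741443; in regime p = Θ(1/n^{1/2}) E[X] diverges (above the triangle threshold p ~ 1/n).


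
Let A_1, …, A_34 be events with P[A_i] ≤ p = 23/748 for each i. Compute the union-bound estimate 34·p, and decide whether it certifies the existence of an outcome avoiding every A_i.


Union bound: P[∪_{i=1}^{34} A_i] ≤ Σ_i P[A_i] ≤ 34·p = 34·(23/748) = 23/22.
Numerically: 23/22 ≈ 1.045455.
Is 23/22 < 1? NO.
Since the bound 23/22 is ≥ 1, the union bound is uninformative here; it does NOT by itself certify existence.

34·p = 23/22 ≈ 1.045455; existence NOT certified by the union bound.


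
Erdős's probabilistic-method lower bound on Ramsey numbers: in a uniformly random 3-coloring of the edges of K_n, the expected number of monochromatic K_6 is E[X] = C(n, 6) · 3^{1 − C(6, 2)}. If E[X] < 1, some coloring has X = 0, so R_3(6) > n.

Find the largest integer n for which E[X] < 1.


We need C(n, 6) · 3^{1 − 15} < 1, i.e. C(n, 6) < 3^{15 − 1} = 4782969.
Check values of n near the boundary:
  n = 36: C(36, 6) = 1947792; 1947792 < 4782969? YES
  n = 37: C(37, 6) = 2324784; 2324784 < 4782969? YES
  n = 38: C(38, 6) = 2760681; 2760681 < 4782969? YES
  n = 39: C(39, 6) = 3262623; 3262623 < 4782969? YES
  n = 40: C(40, 6) = 3838380; 3838380 < 4782969? YES
  n = 41: C(41, 6) = 4496388; 4496388 < 4782969? YES
  n = 42: C(42, 6) = 5245786; 5245786 < 4782969? NO
  n = 43: C(43, 6) = 6096454; 6096454 < 4782969? NO
The largest n with C(n, 6) < 4782969 is n = 41 (where E[X] = 1498796/1594323 ≈ 0.940). Hence R_3(6) > 41, i.e. R_3(6) ≥ 42.

Largest n = 41; hence R_3(6) > 41.


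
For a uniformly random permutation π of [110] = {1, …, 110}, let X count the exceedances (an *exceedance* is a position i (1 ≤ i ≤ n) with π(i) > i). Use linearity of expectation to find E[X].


Write X = Σ_{i=1}^{110} X_i, where X_i = 1_{π(i) > i}.
For each fixed i, π(i) is uniform over {1, …, 110} (marginal of a uniform permutation), so P[π(i) > i] = (n − i)/n. Summing: Σ_{i=1}^{110} (n − i)/n = (0 + 1 + … + 109)/110 = 110(110 − 1)/(2·110) = (110 − 1)/2.
Hence E[X] = Σ_{i=1}^{110} (110 − i)/110 = 109/2 ≈ 54.500000.

E[X] = 109/2 = 54.500000.


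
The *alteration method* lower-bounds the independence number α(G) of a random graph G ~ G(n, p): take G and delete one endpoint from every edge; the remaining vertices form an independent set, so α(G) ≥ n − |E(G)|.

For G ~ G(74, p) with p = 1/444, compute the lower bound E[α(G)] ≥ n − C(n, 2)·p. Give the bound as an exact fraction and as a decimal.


E[|E(G)|] = C(74, 2)·p = 2701 · (1/444) = 73/12.
E[α(G)] ≥ n − E[|E(G)|] = 74 − 73/12 = 815/12.
Numerically: ≈ 67.9167.
(This is only a lower bound; the true E[α(G)] may be larger.)

E[α(G)] ≥ 815/12 ≈ 67.9167.


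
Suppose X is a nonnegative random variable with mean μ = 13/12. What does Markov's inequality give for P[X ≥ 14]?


μ = E[X] = 13/12, a = 14.
Markov: P[X ≥ 14] ≤ μ/a = (13/12)/14 = 13/168.
Numerically: ≈ 0.077381.
(Since a = 14 > μ = 1.083333, the bound 13/168 is < 1 and informative.)

P[X ≥ 14] ≤ 13/168 ≈ 0.077381.


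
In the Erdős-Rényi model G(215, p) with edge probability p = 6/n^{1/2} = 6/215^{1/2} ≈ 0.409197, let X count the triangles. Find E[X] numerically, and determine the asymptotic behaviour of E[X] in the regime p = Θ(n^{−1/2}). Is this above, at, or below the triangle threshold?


Number of potential triangles: C(215, 3) = 1633355.
Each occurs with probability p³ ≈ (0.409197)³ ≈ 6.85166406e-02.
By linearity: E[X] = C(215, 3)·p³ ≈ 1633355 · 6.85166406e-02 ≈ 111911.997534.
Since α = 1/2 < 1, p = c/n^{1/2} ≫ 1/n is above the triangle threshold p ~ 1/n. Asymptotically E[X] ~ (c³/6)·n^{3(1−α)} = (6³/6)·n^{1.5} → ∞; triangles are abundant w.h.p.

E[X] ≈ 111911.997534; in regime p = Θ(1/n^{1/2}) E[X] diverges (above the triangle threshold p ~ 1/n).


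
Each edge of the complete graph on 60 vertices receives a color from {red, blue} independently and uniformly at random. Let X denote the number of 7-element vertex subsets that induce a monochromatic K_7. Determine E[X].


Let X = Σ_S X_S over the C(60, 7) = 386206920 subsets S of size 7, where X_S = 1 if the K_7 on S is monochromatic.
For a fixed S, the K_7 on S has C(7, 2) = 21 edges. P[all 21 edges red] = (1/2)^21, and likewise for blue, so P[monochromatic] = 2·(1/2)^21 = 2^{1 − 21} = 1/1048576.
By linearity: E[X] = C(60, 7) · 2^{1 − 21} = 386206920 · 1/1048576 = 48275865/131072.
Numerically: E[X] ≈ 368.31562.

E[X] = C(60,7)·2^(1−C(7,2)) = 48275865/131072 ≈ 368.31562.


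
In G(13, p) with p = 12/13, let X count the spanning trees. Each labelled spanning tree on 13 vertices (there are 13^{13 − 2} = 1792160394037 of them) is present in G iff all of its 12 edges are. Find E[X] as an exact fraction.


K_13 has 13^{13 − 2} = 1792160394037 labelled spanning trees.
For each such spanning tree H, let X_H = 1 if all 12 edges of H are present in G. Then P[X_H = 1] = p^{12} = (12/13)^{12} = 8916100448256/23298085122481.
By linearity: E[X] = Σ_H E[X_H] = 1792160394037 · p^{12} = 1792160394037 · 8916100448256/23298085122481 = 8916100448256/13.
Numerically: E[X] ≈ 6.85854e+11.

E[X] = 1792160394037 · (12/13)^{12} = 8916100448256/13 ≈ 6.85854e+11.


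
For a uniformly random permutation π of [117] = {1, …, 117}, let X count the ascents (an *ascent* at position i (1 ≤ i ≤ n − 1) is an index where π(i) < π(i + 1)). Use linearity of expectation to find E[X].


Write X = Σ X_I over i = 1, …, 116, with X_I the indicator of one ascent.
There are 116 indicators.
For each fixed i, the pair (π(i), π(i+1)) is a uniformly random ordered pair of distinct values from {1, …, 117}; by symmetry P[π(i) < π(i+1)] = 1/2.
By linearity: E[X] = 116 · (1/2) = (117 − 1) · (1/2) = 58 ≈ 58.000.

E[X] = 58 = 58.000.


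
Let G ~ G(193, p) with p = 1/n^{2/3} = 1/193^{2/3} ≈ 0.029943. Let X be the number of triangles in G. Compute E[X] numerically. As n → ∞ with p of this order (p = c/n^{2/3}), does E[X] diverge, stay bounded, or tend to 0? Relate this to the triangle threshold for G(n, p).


Number of potential triangles: C(193, 3) = 1179616.
Each occurs with probability p³ ≈ (0.029943)³ ≈ 2.68463583e-05.
By linearity: E[X] = C(193, 3)·p³ ≈ 1179616 · 2.68463583e-05 ≈ 31.668394.
Since α = 2/3 < 1, p = c/n^{2/3} ≫ 1/n is above the triangle threshold p ~ 1/n. Asymptotically E[X] ~ (c³/6)·n^{3(1−α)} = (1³/6)·n^{1} → ∞; triangles are abundant w.h.p.

E[X] ≈ 31.668394; in regime p = Θ(1/n^{2/3}) E[X] diverges (above the triangle threshold p ~ 1/n).


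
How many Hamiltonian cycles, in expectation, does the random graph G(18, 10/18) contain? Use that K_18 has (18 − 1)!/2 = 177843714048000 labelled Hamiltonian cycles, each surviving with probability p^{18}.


K_18 has (18 − 1)!/2 = 177843714048000 labelled Hamiltonian cycles.
For each such Hamiltonian cycle H, let X_H = 1 if all 18 edges of H are present in G. Then P[X_H = 1] = p^{18} = (5/9)^{18} = 3814697265625/150094635296999121.
Summing the indicators: E[X] = Σ_H E[X_H] = 177843714048000 · p^{18} = 177843714048000 · 3814697265625/150094635296999121 = 930617187500000000000000/205891132094649.
Numerically: E[X] ≈ 4.52e+09.

E[X] = 177843714048000 · (5/9)^{18} = 930617187500000000000000/205891132094649 ≈ 4.52e+09.


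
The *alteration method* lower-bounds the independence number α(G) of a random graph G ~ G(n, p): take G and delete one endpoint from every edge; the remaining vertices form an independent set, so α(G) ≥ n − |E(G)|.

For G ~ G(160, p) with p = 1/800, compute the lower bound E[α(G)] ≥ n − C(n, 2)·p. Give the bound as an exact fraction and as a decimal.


E[|E(G)|] = C(160, 2)·p = 12720 · (1/800) = 159/10.
E[α(G)] ≥ n − E[|E(G)|] = 160 − 159/10 = 1441/10.
Numerically: ≈ 144.100000.
(This is only a lower bound; the true E[α(G)] may be larger.)

E[α(G)] ≥ 1441/10 ≈ 144.100000.


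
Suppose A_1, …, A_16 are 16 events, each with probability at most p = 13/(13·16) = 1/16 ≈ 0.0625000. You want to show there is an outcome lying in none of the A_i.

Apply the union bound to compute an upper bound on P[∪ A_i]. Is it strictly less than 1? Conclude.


Union bound: P[∪_{i=1}^{16} A_i] ≤ Σ_i P[A_i] ≤ 16·p = 16·(1/16) = 1.
Numerically: 1 ≈ 1.0000000.
Is 1 < 1? NO.
Since the bound 1 is ≥ 1, the union bound is uninformative here; it does NOT by itself certify existence.

16·p = 1 ≈ 1.0000000; existence NOT certified by the union bound.


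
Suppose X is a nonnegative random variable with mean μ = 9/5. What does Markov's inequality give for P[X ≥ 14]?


μ = E[X] = 9/5, a = 14.
Markov: P[X ≥ 14] ≤ μ/a = (9/5)/14 = 9/70.
Numerically: ≈ 0.129.
(Since a = 14 > μ = 1.800, the bound 9/70 is < 1 and informative.)

P[X ≥ 14] ≤ 9/70 ≈ 0.129.


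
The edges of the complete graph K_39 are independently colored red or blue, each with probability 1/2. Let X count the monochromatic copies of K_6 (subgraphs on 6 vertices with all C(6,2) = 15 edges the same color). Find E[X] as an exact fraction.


Let X = Σ_S X_S over the C(39, 6) = 3262623 subsets S of size 6, where X_S = 1 if the K_6 on S is monochromatic.
For a fixed S, the K_6 on S has C(6, 2) = 15 edges. P[all 15 edges red] = (1/2)^15, and likewise for blue, so P[monochromatic] = 2·(1/2)^15 = 2^{1 − 15} = 1/16384.
By linearity of expectation: E[X] = C(39, 6) · 2^{1 − 15} = 3262623 · 1/16384 = 3262623/16384.
Numerically: E[X] ≈ 199.134705.

E[X] = C(39,6)·2^(1−C(6,2)) = 3262623/16384 ≈ 199.134705.


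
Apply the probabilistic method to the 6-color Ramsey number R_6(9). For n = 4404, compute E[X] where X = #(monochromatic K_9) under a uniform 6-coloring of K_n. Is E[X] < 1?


E[X] = C(4404, 9) · 6^{1 − 36} = 1703375445537161676647015880 · 6^{−35} = 1703375445537161676647015880/1719070799748422591028658176.
As a reduced fraction: E[X] = 70973976897381736526958995/71627949989517607959527424 ≈ 0.99087.
Is E[X] < 1? YES.
Since E[X] < 1, there exists a 6-coloring of K_{4404} with no monochromatic K_9; hence R_6(9) > 4404.

E[X] = 70973976897381736526958995/71627949989517607959527424 ≈ 0.99087; E[X] < 1, so R_6(9) > 4404.


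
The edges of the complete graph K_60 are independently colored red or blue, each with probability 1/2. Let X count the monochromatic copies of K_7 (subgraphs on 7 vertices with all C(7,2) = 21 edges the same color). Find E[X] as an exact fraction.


Let X = Σ_S X_S over the C(60, 7) = 386206920 subsets S of size 7, where X_S = 1 if the K_7 on S is monochromatic.
For a fixed S, the K_7 on S has C(7, 2) = 21 edges. P[all 21 edges red] = (1/2)^21, and likewise for blue, so P[monochromatic] = 2·(1/2)^21 = 2^{1 − 21} = 1/1048576.
By linearity: E[X] = C(60, 7) · 2^{1 − 21} = 386206920 · 1/1048576 = 48275865/131072.
Numerically: E[X] ≈ 368.315620.

E[X] = C(60,7)·2^(1−C(7,2)) = 48275865/131072 ≈ 368.315620.


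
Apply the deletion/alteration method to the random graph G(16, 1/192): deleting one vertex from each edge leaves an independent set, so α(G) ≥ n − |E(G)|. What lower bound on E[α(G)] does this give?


E[|E(G)|] = C(16, 2)·p = 120 · (1/192) = 5/8.
E[α(G)] ≥ n − E[|E(G)|] = 16 − 5/8 = 123/8.
Numerically: ≈ 15.37500.
(This is only a lower bound; the true E[α(G)] may be larger.)

E[α(G)] ≥ 123/8 ≈ 15.37500.


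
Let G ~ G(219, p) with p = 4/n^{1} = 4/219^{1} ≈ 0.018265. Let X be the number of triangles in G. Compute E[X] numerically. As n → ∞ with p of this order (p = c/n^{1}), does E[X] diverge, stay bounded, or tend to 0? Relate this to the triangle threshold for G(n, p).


Number of potential triangles: C(219, 3) = 1726669.
Each occurs with probability p³ ≈ (0.018265)³ ≈ 6.0932308e-06.
By linearity: E[X] = C(219, 3)·p³ ≈ 1726669 · 6.0932308e-06 ≈ 10.52099.
Here α = 1, so p = 4/n is exactly at the triangle threshold p ~ 1/n. Asymptotically E[X] → c³/6 = 4³/6 = 32/3 ≈ 10.66667, a bounded constant. In this regime the triangle count is asymptotically Poisson(c³/6).

E[X] ≈ 10.52099; in regime p = Θ(1/n^{1}) E[X] stays bounded (at the triangle threshold p ~ 1/n).


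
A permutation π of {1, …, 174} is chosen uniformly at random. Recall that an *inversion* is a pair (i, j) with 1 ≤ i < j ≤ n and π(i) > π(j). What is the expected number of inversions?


Write X = Σ X_I over the C(174, 2) = 15051 pairs i < j, with X_I the indicator of one inversion.
There are 15051 indicators.
For each fixed pair i < j, the values π(i) and π(j) are two distinct elements of {1, …, 174} in uniformly random order; by symmetry P[π(i) > π(j)] = 1/2.
By linearity: E[X] = 15051 · (1/2) = C(174, 2) · (1/2) = 15051/2 = 15051/2 ≈ 7525.500000.

E[X] = 15051/2 = 7525.500000.
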